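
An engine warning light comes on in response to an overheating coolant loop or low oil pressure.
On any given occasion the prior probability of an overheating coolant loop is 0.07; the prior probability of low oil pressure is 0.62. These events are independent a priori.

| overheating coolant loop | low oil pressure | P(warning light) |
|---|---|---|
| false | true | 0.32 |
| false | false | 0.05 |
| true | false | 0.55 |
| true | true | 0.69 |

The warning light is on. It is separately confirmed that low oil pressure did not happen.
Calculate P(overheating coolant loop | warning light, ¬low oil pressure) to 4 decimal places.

P(overheating coolant loop | warning light, ¬low oil pressure) ≈ 0.4529

P(warning light | ¬low oil pressure) = 0.05·0.93 + 0.55·0.07 = 0.046500 + 0.038500 = 0.085000
The overheating coolant loop-present share is 0.55·0.07 = 0.038500.
Hence the posterior is 0.038500/0.085000 ≈ 0.4529.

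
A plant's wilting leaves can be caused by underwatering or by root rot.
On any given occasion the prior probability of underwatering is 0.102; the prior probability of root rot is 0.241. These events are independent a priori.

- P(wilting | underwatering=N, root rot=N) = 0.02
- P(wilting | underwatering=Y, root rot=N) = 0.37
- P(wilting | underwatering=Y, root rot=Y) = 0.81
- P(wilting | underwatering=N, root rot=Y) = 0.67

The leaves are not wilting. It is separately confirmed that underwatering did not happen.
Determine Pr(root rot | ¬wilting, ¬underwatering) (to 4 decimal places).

Pr(root rot | ¬wilting, ¬underwatering) ≈ 0.0966

P(¬wilting | ¬underwatering) = 0.98×0.759 + 0.33×0.241 = 0.743820 + 0.079530 = 0.823350
Restricting to configurations with root rot present: 0.33×0.241 = 0.079530.
P(root rot | ¬wilting, ¬underwatering) = 0.079530 / 0.823350 ≈ 0.0966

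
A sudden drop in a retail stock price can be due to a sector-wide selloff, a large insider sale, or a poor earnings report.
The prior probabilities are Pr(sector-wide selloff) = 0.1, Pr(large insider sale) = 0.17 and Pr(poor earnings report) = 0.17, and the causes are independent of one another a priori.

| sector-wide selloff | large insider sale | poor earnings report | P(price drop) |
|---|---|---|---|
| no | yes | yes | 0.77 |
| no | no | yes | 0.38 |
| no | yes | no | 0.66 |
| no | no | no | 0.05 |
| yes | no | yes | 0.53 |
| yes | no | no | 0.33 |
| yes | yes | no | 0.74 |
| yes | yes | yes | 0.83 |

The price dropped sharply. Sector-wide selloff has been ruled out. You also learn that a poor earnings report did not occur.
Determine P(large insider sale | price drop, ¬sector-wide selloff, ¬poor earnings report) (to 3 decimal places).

P(large insider sale | price drop, ¬sector-wide selloff, ¬poor earnings report) ≈ 0.730

P(price drop | ¬sector-wide selloff, ¬poor earnings report) = 0.05·0.83 + 0.66·0.17 = 0.041500 + 0.112200 = 0.153700
The large insider sale-present share is 0.66·0.17 = 0.112200.
So P(large insider sale | price drop, ¬sector-wide selloff, ¬poor earnings report) = 0.112200/0.153700 ≈ 0.730.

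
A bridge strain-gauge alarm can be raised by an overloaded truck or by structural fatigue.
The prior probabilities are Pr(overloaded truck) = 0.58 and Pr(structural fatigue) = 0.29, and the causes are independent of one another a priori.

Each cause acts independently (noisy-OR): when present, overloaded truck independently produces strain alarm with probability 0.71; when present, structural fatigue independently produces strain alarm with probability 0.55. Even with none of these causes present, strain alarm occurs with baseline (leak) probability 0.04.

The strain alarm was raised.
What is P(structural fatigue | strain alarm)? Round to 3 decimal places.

P(structural fatigue | strain alarm) ≈ 0.412

Under noisy-OR, P(strain alarm | causes) = 1 − (1−0.04)·∏(1−qᵢ) over the active causes.
For the numerator, keep only structural fatigue=true terms: 0.069182 + 0.147128 = 0.216310
The normalizing constant is 0.04×0.42×0.71 + 0.568×0.42×0.29 + 0.7216×0.58×0.71 + 0.87472×0.58×0.29 = 0.525393
P(structural fatigue | strain alarm) = 0.216310/0.525393 ≈ 0.412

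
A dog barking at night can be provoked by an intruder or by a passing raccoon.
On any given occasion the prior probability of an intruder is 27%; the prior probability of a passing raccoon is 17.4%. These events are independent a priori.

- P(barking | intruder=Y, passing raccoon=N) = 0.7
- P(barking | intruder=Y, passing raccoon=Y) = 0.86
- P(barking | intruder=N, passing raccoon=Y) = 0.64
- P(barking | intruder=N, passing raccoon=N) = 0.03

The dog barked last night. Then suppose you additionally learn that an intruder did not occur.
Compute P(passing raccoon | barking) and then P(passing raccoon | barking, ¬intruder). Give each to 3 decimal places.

P(passing raccoon | barking) ≈ 0.411; P(passing raccoon | barking, ¬intruder) ≈ 0.818

By total probability over the 4 (intruder, passing raccoon) configurations:
  P(barking) = 0.03×0.73×0.826 + 0.64×0.73×0.174 + 0.7×0.27×0.826 + 0.86×0.27×0.174
        = 0.018089 + 0.081293 + 0.156114 + 0.040403 = 0.295899
Configurations with passing raccoon contribute 0.121696, so
  P(passing raccoon | barking) = 0.121696 / 0.295899 ≈ 0.411

Now condition on the additional information:
Enumerate both values of passing raccoon and weight by the priors:
  P(barking | ¬intruder) = 0.03*0.826 + 0.64*0.174
        = 0.024780 + 0.111360 = 0.136140
Keeping only the passing raccoon-present terms gives 0.111360, so
  P(passing raccoon | barking, ¬intruder) = 0.111360 / 0.136140 ≈ 0.818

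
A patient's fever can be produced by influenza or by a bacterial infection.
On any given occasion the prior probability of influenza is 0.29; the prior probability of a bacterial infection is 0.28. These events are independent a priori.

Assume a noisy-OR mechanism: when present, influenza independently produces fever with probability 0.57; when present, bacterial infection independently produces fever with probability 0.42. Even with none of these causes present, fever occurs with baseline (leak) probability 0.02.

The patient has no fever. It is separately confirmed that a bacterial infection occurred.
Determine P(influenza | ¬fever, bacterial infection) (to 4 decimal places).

P(influenza | ¬fever, bacterial infection) ≈ 0.1494

Under noisy-OR, P(fever | causes) = 1 − (1−0.02)·∏(1−qᵢ) over the active causes.
For the numerator, keep only influenza=true terms: 0.244412×0.29 = 0.070879
The normalizing constant is 0.5684×0.71 + 0.244412×0.29 = 0.474443
Posterior = 0.070879 / 0.474443 ≈ 0.1494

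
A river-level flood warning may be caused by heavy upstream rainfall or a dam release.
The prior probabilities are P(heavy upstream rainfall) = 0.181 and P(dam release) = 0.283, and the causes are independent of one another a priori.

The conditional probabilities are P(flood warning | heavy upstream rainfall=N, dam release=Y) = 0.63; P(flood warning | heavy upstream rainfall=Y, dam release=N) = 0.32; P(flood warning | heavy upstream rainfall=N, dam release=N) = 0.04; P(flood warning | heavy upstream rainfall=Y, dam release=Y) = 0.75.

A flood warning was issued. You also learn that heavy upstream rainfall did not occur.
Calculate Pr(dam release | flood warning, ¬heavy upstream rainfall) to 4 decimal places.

Weight on dam release=true, given the evidence: 0.63·0.283 = 0.178290
The normalizing constant is 0.04·0.717 + 0.63·0.283 = 0.206970
P(dam release | flood warning, ¬heavy upstream rainfall) = 0.178290/0.206970 ≈ 0.8614

Pr(dam release | flood warning, ¬heavy upstream rainfall) ≈ 0.8614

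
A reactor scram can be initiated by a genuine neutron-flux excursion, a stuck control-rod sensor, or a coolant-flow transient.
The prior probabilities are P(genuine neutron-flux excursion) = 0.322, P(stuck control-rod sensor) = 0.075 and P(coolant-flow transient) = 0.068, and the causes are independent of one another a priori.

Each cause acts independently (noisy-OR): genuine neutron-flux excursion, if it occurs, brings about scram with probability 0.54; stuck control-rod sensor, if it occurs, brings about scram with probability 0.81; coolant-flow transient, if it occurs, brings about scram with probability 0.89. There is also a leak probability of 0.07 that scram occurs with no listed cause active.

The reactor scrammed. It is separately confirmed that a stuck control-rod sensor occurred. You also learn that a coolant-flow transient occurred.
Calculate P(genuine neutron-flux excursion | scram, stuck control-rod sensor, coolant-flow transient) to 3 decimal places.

Under noisy-OR, P(scram | causes) = 1 − (1−0.07)·∏(1−qᵢ) over the active causes.
For the numerator, keep only genuine neutron-flux excursion=true terms: 0.991059·0.322 = 0.319121
Denominator P(scram | stuck control-rod sensor, coolant-flow transient): 0.980563·0.678 + 0.991059·0.322 = 0.983943
Posterior = 0.319121 / 0.983943 ≈ 0.324

P(genuine neutron-flux excursion | scram, stuck control-rod sensor, coolant-flow transient) ≈ 0.324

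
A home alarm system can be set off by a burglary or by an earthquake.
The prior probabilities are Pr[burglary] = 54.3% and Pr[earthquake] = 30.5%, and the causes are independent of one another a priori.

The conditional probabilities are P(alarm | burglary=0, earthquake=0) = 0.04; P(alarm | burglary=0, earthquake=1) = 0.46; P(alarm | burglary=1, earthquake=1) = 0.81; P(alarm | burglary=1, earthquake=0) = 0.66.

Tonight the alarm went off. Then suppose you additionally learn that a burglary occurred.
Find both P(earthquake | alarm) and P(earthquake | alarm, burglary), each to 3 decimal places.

P(alarm) = 0.04·0.457·0.695 + 0.46·0.457·0.305 + 0.66·0.543·0.695 + 0.81·0.543·0.305 = 0.012705 + 0.064117 + 0.249074 + 0.134148 = 0.460044
The earthquake-present share is 0.064117 + 0.134148 = 0.198265.
Hence the posterior is 0.198265/0.460044 ≈ 0.431.

Now condition on the additional information:
P(alarm | burglary) = 0.66·0.695 + 0.81·0.305 = 0.458700 + 0.247050 = 0.705750
Restricting to configurations with earthquake present: 0.81·0.305 = 0.247050.
P(earthquake | alarm, burglary) = 0.247050 / 0.705750 ≈ 0.350

P(earthquake | alarm) ≈ 0.431; P(earthquake | alarm, burglary) ≈ 0.350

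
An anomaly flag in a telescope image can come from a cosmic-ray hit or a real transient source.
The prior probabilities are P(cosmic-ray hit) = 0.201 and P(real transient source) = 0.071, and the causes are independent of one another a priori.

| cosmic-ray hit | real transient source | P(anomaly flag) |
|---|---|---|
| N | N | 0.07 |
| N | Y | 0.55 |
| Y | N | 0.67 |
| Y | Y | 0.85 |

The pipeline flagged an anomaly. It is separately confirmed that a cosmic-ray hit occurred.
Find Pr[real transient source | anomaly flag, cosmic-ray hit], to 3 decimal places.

Enumerate both values of real transient source and weight by the priors:
  P(anomaly flag | cosmic-ray hit) = 0.67*0.929 + 0.85*0.071
        = 0.622430 + 0.060350 = 0.682780
The terms with real transient source present sum to 0.060350, so
  P(real transient source | anomaly flag, cosmic-ray hit) = 0.060350 / 0.682780 ≈ 0.088

Pr[real transient source | anomaly flag, cosmic-ray hit] ≈ 0.088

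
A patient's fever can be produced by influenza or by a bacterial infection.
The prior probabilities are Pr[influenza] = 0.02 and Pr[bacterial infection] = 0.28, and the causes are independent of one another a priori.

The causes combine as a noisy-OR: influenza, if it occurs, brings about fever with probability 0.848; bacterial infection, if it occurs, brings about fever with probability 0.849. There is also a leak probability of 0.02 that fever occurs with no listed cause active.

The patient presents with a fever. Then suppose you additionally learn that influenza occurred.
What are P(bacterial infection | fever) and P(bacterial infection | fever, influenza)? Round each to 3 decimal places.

P(bacterial infection | fever) ≈ 0.901; P(bacterial infection | fever, influenza) ≈ 0.309

Under noisy-OR, P(fever | causes) = 1 − (1−0.02)·∏(1−qᵢ) over the active causes.
Numerator (weight on configurations with bacterial infection): 0.233794 + 0.005474 = 0.239268
Denominator P(fever): 0.02×0.98×0.72 + 0.85202×0.98×0.28 + 0.85104×0.02×0.72 + 0.977507×0.02×0.28 = 0.265635
Posterior = 0.239268 / 0.265635 ≈ 0.901

With the extra evidence:
P(fever | influenza) = 0.85104×0.72 + 0.977507×0.28 = 0.612749 + 0.273702 = 0.886451
The bacterial infection-present share is 0.977507×0.28 = 0.273702.
Hence the posterior is 0.273702/0.886451 ≈ 0.309.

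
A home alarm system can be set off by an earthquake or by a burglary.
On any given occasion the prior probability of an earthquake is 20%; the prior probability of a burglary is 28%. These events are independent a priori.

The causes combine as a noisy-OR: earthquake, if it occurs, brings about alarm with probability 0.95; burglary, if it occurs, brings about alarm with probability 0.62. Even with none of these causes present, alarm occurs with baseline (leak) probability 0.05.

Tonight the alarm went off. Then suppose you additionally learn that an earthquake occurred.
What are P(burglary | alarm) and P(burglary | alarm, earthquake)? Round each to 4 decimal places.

Under noisy-OR, P(alarm | causes) = 1 − (1−0.05)·∏(1−qᵢ) over the active causes.
Enumerate the 4 (earthquake, burglary) configurations and weight by the priors:
  P(alarm) = 0.05×0.8×0.72 + 0.639×0.8×0.28 + 0.9525×0.2×0.72 + 0.98195×0.2×0.28
        = 0.028800 + 0.143136 + 0.137160 + 0.054989 = 0.364085
The terms with burglary present sum to 0.198125, so
  P(burglary | alarm) = 0.198125 / 0.364085 ≈ 0.5442

Now condition on the additional information:
Enumerate both values of burglary and weight by the priors:
  P(alarm | earthquake) = 0.9525·0.72 + 0.98195·0.28
        = 0.685800 + 0.274946 = 0.960746
Configurations with burglary contribute 0.274946, so
  P(burglary | alarm, earthquake) = 0.274946 / 0.960746 ≈ 0.2862

P(burglary | alarm) ≈ 0.5442; P(burglary | alarm, earthquake) ≈ 0.2862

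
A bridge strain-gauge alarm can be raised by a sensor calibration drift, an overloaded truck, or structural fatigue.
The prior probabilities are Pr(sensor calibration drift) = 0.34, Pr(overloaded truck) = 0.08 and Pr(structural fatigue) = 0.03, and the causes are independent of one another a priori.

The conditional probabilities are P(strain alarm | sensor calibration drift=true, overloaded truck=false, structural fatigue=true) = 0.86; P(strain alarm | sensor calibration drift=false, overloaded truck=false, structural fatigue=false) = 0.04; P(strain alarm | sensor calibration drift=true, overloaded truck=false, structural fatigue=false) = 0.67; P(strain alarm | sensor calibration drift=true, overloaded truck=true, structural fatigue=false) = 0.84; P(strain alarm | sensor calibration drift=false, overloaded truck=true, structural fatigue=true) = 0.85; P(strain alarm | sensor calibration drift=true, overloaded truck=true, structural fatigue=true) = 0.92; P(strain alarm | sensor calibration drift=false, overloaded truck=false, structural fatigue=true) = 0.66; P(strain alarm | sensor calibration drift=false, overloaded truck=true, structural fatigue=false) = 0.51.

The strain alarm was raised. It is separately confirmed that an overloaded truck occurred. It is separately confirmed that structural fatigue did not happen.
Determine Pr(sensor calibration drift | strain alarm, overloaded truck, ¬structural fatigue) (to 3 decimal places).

Enumerate both values of sensor calibration drift and weight by the priors:
  P(strain alarm | overloaded truck, ¬structural fatigue) = 0.51·0.66 + 0.84·0.34
        = 0.336600 + 0.285600 = 0.622200
Keeping only the sensor calibration drift-present terms gives 0.285600, so
  P(sensor calibration drift | strain alarm, overloaded truck, ¬structural fatigue) = 0.285600 / 0.622200 ≈ 0.459

Pr(sensor calibration drift | strain alarm, overloaded truck, ¬structural fatigue) ≈ 0.459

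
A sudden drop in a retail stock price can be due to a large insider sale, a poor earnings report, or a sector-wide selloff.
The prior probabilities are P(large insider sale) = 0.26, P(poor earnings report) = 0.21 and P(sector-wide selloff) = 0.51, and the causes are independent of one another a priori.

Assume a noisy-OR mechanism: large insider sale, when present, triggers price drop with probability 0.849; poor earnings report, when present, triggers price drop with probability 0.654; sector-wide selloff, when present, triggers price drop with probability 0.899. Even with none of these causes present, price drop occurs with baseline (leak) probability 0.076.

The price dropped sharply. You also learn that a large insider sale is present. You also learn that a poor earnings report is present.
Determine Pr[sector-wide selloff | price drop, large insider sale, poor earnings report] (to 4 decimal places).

Under noisy-OR, P(price drop | causes) = 1 − (1−0.076)·∏(1−qᵢ) over the active causes.
P(price drop | large insider sale, poor earnings report) = 0.951725*0.49 + 0.995124*0.51 = 0.466345 + 0.507513 = 0.973858
The sector-wide selloff-present share is 0.995124*0.51 = 0.507513.
Hence the posterior is 0.507513/0.973858 ≈ 0.5211.

Pr[sector-wide selloff | price drop, large insider sale, poor earnings report] ≈ 0.5211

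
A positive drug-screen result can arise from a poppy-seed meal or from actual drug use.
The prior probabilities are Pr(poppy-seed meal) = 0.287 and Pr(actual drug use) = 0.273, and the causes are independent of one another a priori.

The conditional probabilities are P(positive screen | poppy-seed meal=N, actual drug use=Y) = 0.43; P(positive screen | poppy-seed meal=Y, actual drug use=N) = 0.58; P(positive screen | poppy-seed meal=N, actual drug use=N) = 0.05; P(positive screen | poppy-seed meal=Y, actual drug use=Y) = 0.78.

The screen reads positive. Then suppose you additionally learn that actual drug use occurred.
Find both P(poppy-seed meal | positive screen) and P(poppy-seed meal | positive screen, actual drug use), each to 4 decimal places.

P(poppy-seed meal | positive screen) ≈ 0.6243; P(poppy-seed meal | positive screen, actual drug use) ≈ 0.4220

Weight on poppy-seed meal=true, given the evidence: 0.121016 + 0.061114 = 0.182130
Denominator P(positive screen): 0.05*0.713*0.727 + 0.43*0.713*0.273 + 0.58*0.287*0.727 + 0.78*0.287*0.273 = 0.291747
Posterior = 0.182130 / 0.291747 ≈ 0.6243

With the extra evidence:
P(positive screen | actual drug use) = 0.43×0.713 + 0.78×0.287 = 0.306590 + 0.223860 = 0.530450
Restricting to configurations with poppy-seed meal present: 0.78×0.287 = 0.223860.
P(poppy-seed meal | positive screen, actual drug use) = 0.223860 / 0.530450 ≈ 0.4220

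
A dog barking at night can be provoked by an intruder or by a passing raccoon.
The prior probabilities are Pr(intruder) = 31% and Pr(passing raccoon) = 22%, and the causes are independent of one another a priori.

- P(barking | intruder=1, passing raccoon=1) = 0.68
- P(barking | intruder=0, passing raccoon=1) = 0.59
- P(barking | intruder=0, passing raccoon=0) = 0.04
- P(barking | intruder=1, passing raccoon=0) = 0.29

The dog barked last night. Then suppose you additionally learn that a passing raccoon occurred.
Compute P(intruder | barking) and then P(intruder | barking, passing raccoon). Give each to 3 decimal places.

By total probability over the 4 (intruder, passing raccoon) configurations:
  P(barking) = 0.04×0.69×0.78 + 0.59×0.69×0.22 + 0.29×0.31×0.78 + 0.68×0.31×0.22
        = 0.021528 + 0.089562 + 0.070122 + 0.046376 = 0.227588
The terms with intruder present sum to 0.116498, so
  P(intruder | barking) = 0.116498 / 0.227588 ≈ 0.512

With the extra evidence:
By total probability over both values of intruder:
  P(barking | passing raccoon) = 0.59·0.69 + 0.68·0.31
        = 0.407100 + 0.210800 = 0.617900
Keeping only the intruder-present terms gives 0.210800, so
  P(intruder | barking, passing raccoon) = 0.210800 / 0.617900 ≈ 0.341
The drop from 0.512 to 0.341 is the explaining-away (discounting) effect.

P(intruder | barking) ≈ 0.512; P(intruder | barking, passing raccoon) ≈ 0.341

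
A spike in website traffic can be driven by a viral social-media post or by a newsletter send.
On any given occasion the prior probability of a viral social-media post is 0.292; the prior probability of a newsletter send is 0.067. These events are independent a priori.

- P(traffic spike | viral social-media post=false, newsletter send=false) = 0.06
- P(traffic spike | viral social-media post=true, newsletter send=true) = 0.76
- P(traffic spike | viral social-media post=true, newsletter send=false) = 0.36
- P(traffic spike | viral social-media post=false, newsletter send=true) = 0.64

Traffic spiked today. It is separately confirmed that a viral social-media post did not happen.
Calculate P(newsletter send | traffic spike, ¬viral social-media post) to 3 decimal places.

P(newsletter send | traffic spike, ¬viral social-media post) ≈ 0.434

Enumerate both values of newsletter send and weight by the priors:
  P(traffic spike | ¬viral social-media post) = 0.06*0.933 + 0.64*0.067
        = 0.055980 + 0.042880 = 0.098860
Configurations with newsletter send contribute 0.042880, so
  P(newsletter send | traffic spike, ¬viral social-media post) = 0.042880 / 0.098860 ≈ 0.434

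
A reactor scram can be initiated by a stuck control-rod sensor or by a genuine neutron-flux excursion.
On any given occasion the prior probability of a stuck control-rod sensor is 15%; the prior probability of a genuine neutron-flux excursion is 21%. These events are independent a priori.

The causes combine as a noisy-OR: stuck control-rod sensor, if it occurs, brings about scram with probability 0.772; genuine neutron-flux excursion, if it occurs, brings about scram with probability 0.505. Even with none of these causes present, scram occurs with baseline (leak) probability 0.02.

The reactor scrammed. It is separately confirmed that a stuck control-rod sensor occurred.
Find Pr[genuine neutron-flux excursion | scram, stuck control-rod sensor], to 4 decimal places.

Pr[genuine neutron-flux excursion | scram, stuck control-rod sensor] ≈ 0.2334

Under noisy-OR, P(scram | causes) = 1 − (1−0.02)·∏(1−qᵢ) over the active causes.
Weight on genuine neutron-flux excursion=true, given the evidence: 0.889397·0.21 = 0.186773
The normalizing constant is 0.77656·0.79 + 0.889397·0.21 = 0.800255
P(genuine neutron-flux excursion | scram, stuck control-rod sensor) = 0.186773/0.800255 ≈ 0.2334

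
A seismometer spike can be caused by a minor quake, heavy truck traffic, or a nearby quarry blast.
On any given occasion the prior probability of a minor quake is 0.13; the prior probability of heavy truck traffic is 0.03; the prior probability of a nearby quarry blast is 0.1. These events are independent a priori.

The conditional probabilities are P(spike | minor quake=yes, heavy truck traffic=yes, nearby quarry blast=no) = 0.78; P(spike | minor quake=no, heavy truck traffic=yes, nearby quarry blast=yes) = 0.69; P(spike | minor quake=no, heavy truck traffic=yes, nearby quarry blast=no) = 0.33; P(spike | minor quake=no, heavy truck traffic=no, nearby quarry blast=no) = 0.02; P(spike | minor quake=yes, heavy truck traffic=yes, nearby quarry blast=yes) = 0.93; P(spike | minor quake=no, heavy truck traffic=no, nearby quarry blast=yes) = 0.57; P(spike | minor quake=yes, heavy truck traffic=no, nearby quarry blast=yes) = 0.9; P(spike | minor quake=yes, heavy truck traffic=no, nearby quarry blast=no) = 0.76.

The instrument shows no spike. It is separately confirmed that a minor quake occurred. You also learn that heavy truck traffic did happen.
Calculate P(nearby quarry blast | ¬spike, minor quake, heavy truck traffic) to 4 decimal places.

By total probability over both values of nearby quarry blast:
  P(¬spike | minor quake, heavy truck traffic) = 0.22·0.9 + 0.07·0.1
        = 0.198000 + 0.007000 = 0.205000
Keeping only the nearby quarry blast-present terms gives 0.007000, so
  P(nearby quarry blast | ¬spike, minor quake, heavy truck traffic) = 0.007000 / 0.205000 ≈ 0.0341

P(nearby quarry blast | ¬spike, minor quake, heavy truck traffic) ≈ 0.0341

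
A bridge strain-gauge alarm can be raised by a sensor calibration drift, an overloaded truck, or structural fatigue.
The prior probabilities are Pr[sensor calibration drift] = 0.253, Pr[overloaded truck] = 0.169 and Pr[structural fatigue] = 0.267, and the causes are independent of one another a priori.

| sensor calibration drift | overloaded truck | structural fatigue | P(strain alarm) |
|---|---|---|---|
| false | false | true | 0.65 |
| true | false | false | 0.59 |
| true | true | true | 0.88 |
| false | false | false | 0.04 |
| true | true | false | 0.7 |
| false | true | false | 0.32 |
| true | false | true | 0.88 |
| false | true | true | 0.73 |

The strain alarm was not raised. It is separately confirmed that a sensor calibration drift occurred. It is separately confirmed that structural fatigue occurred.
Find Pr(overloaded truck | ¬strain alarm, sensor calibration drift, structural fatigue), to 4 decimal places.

Pr(overloaded truck | ¬strain alarm, sensor calibration drift, structural fatigue) ≈ 0.1690

P(¬strain alarm | sensor calibration drift, structural fatigue) = 0.12*0.831 + 0.12*0.169 = 0.099720 + 0.020280 = 0.120000
The overloaded truck-present share is 0.12*0.169 = 0.020280.
Hence the posterior is 0.020280/0.120000 ≈ 0.1690.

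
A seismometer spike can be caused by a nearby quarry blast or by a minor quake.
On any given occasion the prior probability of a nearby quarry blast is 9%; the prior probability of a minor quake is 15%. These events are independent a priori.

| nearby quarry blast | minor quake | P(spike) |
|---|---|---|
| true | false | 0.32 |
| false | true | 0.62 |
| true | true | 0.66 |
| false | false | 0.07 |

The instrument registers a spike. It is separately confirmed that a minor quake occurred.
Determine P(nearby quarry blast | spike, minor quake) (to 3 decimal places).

P(nearby quarry blast | spike, minor quake) ≈ 0.095

Enumerate both values of nearby quarry blast and weight by the priors:
  P(spike | minor quake) = 0.62×0.91 + 0.66×0.09
        = 0.564200 + 0.059400 = 0.623600
Keeping only the nearby quarry blast-present terms gives 0.059400, so
  P(nearby quarry blast | spike, minor quake) = 0.059400 / 0.623600 ≈ 0.095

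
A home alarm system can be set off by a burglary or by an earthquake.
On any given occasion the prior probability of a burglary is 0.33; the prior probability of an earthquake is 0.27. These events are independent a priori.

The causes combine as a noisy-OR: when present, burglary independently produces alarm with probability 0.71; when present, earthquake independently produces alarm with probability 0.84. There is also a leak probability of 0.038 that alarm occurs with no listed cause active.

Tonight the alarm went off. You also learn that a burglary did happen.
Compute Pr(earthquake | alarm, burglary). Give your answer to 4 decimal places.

Under noisy-OR, P(alarm | causes) = 1 − (1−0.038)·∏(1−qᵢ) over the active causes.
For the numerator, keep only earthquake=true terms: 0.955363*0.27 = 0.257948
Normalizer over all consistent configurations: 0.72102*0.73 + 0.955363*0.27 = 0.784293
Posterior = 0.257948 / 0.784293 ≈ 0.3289

Pr(earthquake | alarm, burglary) ≈ 0.3289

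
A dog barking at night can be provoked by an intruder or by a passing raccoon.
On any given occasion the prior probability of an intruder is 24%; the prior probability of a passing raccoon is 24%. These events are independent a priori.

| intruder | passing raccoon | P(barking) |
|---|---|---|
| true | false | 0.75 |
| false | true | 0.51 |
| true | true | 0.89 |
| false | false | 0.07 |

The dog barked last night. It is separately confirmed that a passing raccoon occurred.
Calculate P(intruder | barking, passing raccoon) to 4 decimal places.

P(intruder | barking, passing raccoon) ≈ 0.3553

For the numerator, keep only intruder=true terms: 0.89*0.24 = 0.213600
Normalizer over all consistent configurations: 0.51*0.76 + 0.89*0.24 = 0.601200
Posterior = 0.213600 / 0.601200 ≈ 0.3553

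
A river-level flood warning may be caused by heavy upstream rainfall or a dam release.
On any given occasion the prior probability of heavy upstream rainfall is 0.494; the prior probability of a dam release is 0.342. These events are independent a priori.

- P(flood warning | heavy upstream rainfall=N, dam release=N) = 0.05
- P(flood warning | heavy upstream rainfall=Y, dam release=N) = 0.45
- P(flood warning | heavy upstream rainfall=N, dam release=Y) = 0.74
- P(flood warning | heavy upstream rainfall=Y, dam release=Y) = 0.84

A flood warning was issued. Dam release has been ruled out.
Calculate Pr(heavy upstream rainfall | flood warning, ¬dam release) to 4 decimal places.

Pr(heavy upstream rainfall | flood warning, ¬dam release) ≈ 0.8978

P(flood warning | ¬dam release) = 0.05·0.506 + 0.45·0.494 = 0.025300 + 0.222300 = 0.247600
Of this, 0.222300 comes from 0.45·0.494 (the heavy upstream rainfall=true cases).
Hence the posterior is 0.222300/0.247600 ≈ 0.8978.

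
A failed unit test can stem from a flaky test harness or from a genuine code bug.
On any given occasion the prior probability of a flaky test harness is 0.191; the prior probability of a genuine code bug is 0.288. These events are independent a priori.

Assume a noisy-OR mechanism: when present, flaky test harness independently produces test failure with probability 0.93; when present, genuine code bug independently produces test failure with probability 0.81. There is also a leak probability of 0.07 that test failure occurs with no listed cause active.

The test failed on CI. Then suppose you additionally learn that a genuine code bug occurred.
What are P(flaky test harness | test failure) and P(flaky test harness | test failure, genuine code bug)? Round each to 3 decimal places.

Under noisy-OR, P(test failure | causes) = 1 − (1−0.07)·∏(1−qᵢ) over the active causes.
P(test failure) = 0.07*0.809*0.712 + 0.8233*0.809*0.288 + 0.9349*0.191*0.712 + 0.987631*0.191*0.288 = 0.040321 + 0.191822 + 0.127139 + 0.054328 = 0.413610
Restricting to configurations with flaky test harness present: 0.127139 + 0.054328 = 0.181467.
P(flaky test harness | test failure) = 0.181467 / 0.413610 ≈ 0.439

Now also conditioning on genuine code bug=true:
By total probability over both values of flaky test harness:
  P(test failure | genuine code bug) = 0.8233·0.809 + 0.987631·0.191
        = 0.666050 + 0.188638 = 0.854688
Keeping only the flaky test harness-present terms gives 0.188638, so
  P(flaky test harness | test failure, genuine code bug) = 0.188638 / 0.854688 ≈ 0.221
Conditioning on genuine code bug lowers the posterior on flaky test harness: the classic explaining-away effect in a common-effect structure.

P(flaky test harness | test failure) ≈ 0.439; P(flaky test harness | test failure, genuine code bug) ≈ 0.221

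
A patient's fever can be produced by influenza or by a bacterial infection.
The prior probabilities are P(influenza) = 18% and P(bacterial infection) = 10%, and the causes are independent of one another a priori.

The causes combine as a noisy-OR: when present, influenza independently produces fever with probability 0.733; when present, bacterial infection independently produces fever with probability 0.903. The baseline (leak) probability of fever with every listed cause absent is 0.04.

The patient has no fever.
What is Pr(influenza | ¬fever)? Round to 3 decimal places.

Under noisy-OR, P(fever | causes) = 1 − (1−0.04)·∏(1−qᵢ) over the active causes.
Sum P(¬fever|·) weighted by the priors over the 4 (influenza, bacterial infection) configurations:
  P(¬fever) = 0.96×0.82×0.9 + 0.09312×0.82×0.1 + 0.25632×0.18×0.9 + 0.024863×0.18×0.1
        = 0.708480 + 0.007636 + 0.041524 + 0.000448 = 0.758088
Configurations with influenza contribute 0.041972, so
  P(influenza | ¬fever) = 0.041972 / 0.758088 ≈ 0.055

Pr(influenza | ¬fever) ≈ 0.055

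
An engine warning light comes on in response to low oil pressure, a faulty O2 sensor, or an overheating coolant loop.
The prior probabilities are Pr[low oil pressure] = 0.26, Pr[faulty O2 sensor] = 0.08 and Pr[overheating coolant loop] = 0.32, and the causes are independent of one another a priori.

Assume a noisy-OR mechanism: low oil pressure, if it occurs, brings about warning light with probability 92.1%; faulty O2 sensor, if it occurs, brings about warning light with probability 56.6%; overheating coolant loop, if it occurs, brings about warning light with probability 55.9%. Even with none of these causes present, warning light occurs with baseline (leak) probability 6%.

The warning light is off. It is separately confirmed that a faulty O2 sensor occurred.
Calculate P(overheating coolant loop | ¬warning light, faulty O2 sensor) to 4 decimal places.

Under noisy-OR, P(warning light | causes) = 1 − (1−0.06)·∏(1−qᵢ) over the active causes.
By total probability over the 4 (low oil pressure, overheating coolant loop) configurations:
  P(¬warning light | faulty O2 sensor) = 0.40796×0.74×0.68 + 0.17991×0.74×0.32 + 0.032229×0.26×0.68 + 0.014213×0.26×0.32
        = 0.205285 + 0.042603 + 0.005698 + 0.001183 = 0.254769
Configurations with overheating coolant loop contribute 0.043786, so
  P(overheating coolant loop | ¬warning light, faulty O2 sensor) = 0.043786 / 0.254769 ≈ 0.1719

P(overheating coolant loop | ¬warning light, faulty O2 sensor) ≈ 0.1719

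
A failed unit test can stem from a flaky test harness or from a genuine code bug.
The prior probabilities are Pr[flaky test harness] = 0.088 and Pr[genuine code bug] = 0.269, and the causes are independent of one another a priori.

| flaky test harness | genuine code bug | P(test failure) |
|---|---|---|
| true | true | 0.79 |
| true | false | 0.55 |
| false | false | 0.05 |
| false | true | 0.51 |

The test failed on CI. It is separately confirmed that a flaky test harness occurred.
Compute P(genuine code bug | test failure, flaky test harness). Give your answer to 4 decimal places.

P(genuine code bug | test failure, flaky test harness) ≈ 0.3458

For the numerator, keep only genuine code bug=true terms: 0.79×0.269 = 0.212510
Normalizer over all consistent configurations: 0.55×0.731 + 0.79×0.269 = 0.614560
Posterior = 0.212510 / 0.614560 ≈ 0.3458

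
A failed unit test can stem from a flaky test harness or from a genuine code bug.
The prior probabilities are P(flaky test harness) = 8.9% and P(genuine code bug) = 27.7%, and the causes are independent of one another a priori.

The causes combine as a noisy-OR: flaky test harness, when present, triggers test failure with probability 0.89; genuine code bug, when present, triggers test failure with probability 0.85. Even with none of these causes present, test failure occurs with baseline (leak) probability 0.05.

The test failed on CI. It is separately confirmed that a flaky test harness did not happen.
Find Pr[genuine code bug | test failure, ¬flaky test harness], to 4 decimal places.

Pr[genuine code bug | test failure, ¬flaky test harness] ≈ 0.8679

Under noisy-OR, P(test failure | causes) = 1 − (1−0.05)·∏(1−qᵢ) over the active causes.
P(test failure | ¬flaky test harness) = 0.05×0.723 + 0.8575×0.277 = 0.036150 + 0.237528 = 0.273678
The genuine code bug-present share is 0.8575×0.277 = 0.237528.
Hence the posterior is 0.237528/0.273678 ≈ 0.8679.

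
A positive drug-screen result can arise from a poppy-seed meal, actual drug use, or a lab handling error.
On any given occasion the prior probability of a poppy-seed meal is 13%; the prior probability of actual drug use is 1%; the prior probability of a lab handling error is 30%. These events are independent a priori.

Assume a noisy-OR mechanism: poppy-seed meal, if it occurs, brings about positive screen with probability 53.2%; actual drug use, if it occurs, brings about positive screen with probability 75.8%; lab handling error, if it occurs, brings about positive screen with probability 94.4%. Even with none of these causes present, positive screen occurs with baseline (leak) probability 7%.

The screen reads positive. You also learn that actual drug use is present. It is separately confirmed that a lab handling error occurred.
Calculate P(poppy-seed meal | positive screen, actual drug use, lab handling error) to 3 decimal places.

Under noisy-OR, P(positive screen | causes) = 1 − (1−0.07)·∏(1−qᵢ) over the active causes.
P(positive screen | actual drug use, lab handling error) = 0.987397×0.87 + 0.994102×0.13 = 0.859035 + 0.129233 = 0.988268
Of this, 0.129233 comes from 0.994102×0.13 (the poppy-seed meal=true cases).
So P(poppy-seed meal | positive screen, actual drug use, lab handling error) = 0.129233/0.988268 ≈ 0.131.

P(poppy-seed meal | positive screen, actual drug use, lab handling error) ≈ 0.131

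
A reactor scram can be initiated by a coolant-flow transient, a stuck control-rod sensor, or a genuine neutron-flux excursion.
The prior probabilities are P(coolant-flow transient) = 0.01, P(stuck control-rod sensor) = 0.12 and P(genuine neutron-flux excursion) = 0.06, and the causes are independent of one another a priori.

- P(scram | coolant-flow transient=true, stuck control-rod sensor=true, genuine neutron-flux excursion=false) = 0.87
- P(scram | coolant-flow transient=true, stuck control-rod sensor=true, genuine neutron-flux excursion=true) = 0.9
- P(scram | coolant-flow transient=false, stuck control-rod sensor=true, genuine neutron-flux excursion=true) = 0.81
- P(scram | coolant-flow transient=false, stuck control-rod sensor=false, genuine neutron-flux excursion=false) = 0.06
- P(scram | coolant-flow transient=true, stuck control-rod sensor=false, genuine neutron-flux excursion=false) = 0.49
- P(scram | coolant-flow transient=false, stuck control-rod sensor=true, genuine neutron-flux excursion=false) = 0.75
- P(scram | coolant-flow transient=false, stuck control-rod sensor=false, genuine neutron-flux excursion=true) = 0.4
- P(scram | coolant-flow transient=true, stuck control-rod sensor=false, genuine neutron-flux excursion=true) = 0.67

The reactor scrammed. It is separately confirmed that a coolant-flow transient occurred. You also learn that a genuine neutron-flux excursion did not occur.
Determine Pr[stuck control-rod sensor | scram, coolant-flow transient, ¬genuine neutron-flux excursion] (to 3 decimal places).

Pr[stuck control-rod sensor | scram, coolant-flow transient, ¬genuine neutron-flux excursion] ≈ 0.195

P(scram | coolant-flow transient, ¬genuine neutron-flux excursion) = 0.49×0.88 + 0.87×0.12 = 0.431200 + 0.104400 = 0.535600
Restricting to configurations with stuck control-rod sensor present: 0.87×0.12 = 0.104400.
So P(stuck control-rod sensor | scram, coolant-flow transient, ¬genuine neutron-flux excursion) = 0.104400/0.535600 ≈ 0.195.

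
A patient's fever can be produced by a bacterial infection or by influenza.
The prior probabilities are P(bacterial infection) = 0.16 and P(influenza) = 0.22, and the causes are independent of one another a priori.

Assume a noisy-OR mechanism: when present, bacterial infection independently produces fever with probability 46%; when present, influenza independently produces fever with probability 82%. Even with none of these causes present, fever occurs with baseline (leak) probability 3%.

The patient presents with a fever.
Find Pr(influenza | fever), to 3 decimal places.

Under noisy-OR, P(fever | causes) = 1 − (1−0.03)·∏(1−qᵢ) over the active causes.
By total probability over the 4 (bacterial infection, influenza) configurations:
  P(fever) = 0.03·0.84·0.78 + 0.8254·0.84·0.22 + 0.4762·0.16·0.78 + 0.905716·0.16·0.22
        = 0.019656 + 0.152534 + 0.059430 + 0.031881 = 0.263501
The terms with influenza present sum to 0.184415, so
  P(influenza | fever) = 0.184415 / 0.263501 ≈ 0.700

Pr(influenza | fever) ≈ 0.700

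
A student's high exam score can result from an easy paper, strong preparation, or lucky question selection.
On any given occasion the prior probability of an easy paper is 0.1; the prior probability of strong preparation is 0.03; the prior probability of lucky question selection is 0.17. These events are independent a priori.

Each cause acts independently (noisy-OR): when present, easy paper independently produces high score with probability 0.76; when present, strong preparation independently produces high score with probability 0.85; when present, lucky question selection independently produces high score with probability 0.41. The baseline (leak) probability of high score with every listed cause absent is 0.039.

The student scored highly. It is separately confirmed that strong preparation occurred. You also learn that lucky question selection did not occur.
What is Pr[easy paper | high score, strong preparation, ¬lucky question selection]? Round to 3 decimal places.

Under noisy-OR, P(high score | causes) = 1 − (1−0.039)·∏(1−qᵢ) over the active causes.
Weight on easy paper=true, given the evidence: 0.965404·0.1 = 0.096540
Denominator P(high score | strong preparation, ¬lucky question selection): 0.85585·0.9 + 0.965404·0.1 = 0.866805
P(easy paper | high score, strong preparation, ¬lucky question selection) = 0.096540/0.866805 ≈ 0.111

Pr[easy paper | high score, strong preparation, ¬lucky question selection] ≈ 0.111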